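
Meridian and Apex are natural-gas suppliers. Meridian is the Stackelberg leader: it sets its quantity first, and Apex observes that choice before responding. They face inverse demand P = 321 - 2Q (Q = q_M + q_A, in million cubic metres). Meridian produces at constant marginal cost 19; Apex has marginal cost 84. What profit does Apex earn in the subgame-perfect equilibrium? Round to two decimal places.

357.78

Solve by backward induction. Given q_M, the follower Apex maximises π_A = (321 - 2q_M - 2q_A)q_A - 84q_A.
Follower FOC: 237 - 2q_M - 4q_A = 0, so q_A(q_M) = (237 - 2q_M)/4.
The leader anticipates this reaction. Substituting into P = 321 - 2Q gives P = 405/2 - q_M, so π_M = (405/2 - q_M)q_M - 19q_M.
Maximising: ∂π_M/∂q_M = 367/2 - 2q_M = 0, giving q_M = 367/4.
Then q_A = (237 - 2·(367/4))/4 = 107/8.
Price P = 321 - 2·(841/8) = 443/4.
Apex's profit: (443/4 - 84)·(107/8) = 357.7813.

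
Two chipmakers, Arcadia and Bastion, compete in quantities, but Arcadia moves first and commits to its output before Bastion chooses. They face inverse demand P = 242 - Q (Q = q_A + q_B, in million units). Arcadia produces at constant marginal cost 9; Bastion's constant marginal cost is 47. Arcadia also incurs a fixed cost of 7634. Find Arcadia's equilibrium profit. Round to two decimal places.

1546.13

Solve by backward induction. Given q_A, the follower Bastion maximises π_B = (242 - q_A - q_B)q_B - 47q_B.
Follower FOC: 195 - q_A - 2q_B = 0, so q_B(q_A) = (195 - q_A)/2.
The leader anticipates this reaction. Substituting into P = 242 - Q gives P = 289/2 - (1/2)q_A, so π_A = (289/2 - (1/2)q_A)q_A - 9q_A.
The leader's first-order condition 271/2 - q_A = 0 yields q_A = 271/2.
Then q_B = (195 - 271/2)/2 = 119/4.
Price P = 242 - 661/4 = 307/4.
Arcadia's profit: (307/4 - 9)·(271/2) - 7634 = 1546.1250.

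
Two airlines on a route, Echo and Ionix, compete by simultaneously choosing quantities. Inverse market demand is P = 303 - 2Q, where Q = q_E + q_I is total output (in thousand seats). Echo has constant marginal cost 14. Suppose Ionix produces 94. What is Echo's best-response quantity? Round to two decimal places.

25.25

With the rival's output fixed at 94, Echo's profit is π_E = (303 - 2·94 - 2q_E)q_E - (14q_E) = (115 - 2q_E)q_E - (14q_E).
∂π_E/∂q_E = 101 - 4q_E = 0, so q_E = 101/4.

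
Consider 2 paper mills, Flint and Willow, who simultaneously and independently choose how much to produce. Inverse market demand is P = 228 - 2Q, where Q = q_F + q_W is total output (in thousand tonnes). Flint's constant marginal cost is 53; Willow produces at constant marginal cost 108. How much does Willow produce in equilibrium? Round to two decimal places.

10.83

Flint's profit: π_F = (228 - 2Q)q_F - (53q_F). Setting ∂π_F/∂q_F = 0: 175 - 4q_F - 2(q_W) = 0.
Willow's first-order condition: 120 - 4q_W - 2(q_F) = 0.
So q_F = (175 - 2q_W)/4 and q_W = (120 - 2q_F)/4.
Solving the pair: q_F = 115/3, q_W = 65/6.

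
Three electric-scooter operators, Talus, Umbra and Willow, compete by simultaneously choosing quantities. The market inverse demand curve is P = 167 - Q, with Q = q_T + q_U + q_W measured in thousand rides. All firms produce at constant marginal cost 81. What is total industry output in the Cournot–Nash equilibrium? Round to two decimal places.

Each firm earns π_i = (167 - Q)q_i - 81q_i.
Setting ∂π_i/∂q_i = 0 with rivals' quantities fixed: 86 - 2q_i - Σ_{j≠i} q_j = 0.
By symmetry each firm produces the same amount; substituting Σ_{j≠i} q_j = 2q_i yields q_i = 86/4 = 43/2.
Total output Q = 43/2 + 43/2 + 43/2 = 129/2.

64.50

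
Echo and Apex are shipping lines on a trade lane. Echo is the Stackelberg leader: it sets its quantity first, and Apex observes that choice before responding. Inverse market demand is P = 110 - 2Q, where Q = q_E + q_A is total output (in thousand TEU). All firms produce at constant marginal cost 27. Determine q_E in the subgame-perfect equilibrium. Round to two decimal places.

The follower Apex best-responds to any q_E: π_A = (110 - 2Q)q_A - 27q_A.
Follower FOC: 83 - 2q_E - 4q_A = 0, so q_A(q_E) = (83 - 2q_E)/4.
Echo substitutes q_A(q_E) into its own profit: π_E = q_E(110 - 2q_E - (83 - 2q_E)/2) - 27q_E = (137/2 - q_E)q_E - 27q_E.
Leader FOC: 83/2 - 2q_E = 0, so q_E = 83/4.
Then q_A = (83 - 2·(83/4))/4 = 83/8.

20.75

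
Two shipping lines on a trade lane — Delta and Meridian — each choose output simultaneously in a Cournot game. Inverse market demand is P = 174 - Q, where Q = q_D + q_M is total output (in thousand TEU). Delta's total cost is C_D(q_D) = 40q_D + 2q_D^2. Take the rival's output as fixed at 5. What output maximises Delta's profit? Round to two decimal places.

21.50

With the rival's output fixed at 5, Delta's profit is π_D = (174 - 5 - q_D)q_D - (40q_D + 2q_D²) = (169 - q_D)q_D - (40q_D + 2q_D²).
∂π_D/∂q_D = 129 - 6q_D = 0, so q_D = 43/2.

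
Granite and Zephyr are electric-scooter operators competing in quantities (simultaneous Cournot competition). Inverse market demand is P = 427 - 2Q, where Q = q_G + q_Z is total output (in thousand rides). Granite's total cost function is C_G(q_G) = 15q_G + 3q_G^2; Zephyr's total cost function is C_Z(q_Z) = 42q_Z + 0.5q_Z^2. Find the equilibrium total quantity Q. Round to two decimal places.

Granite's profit: π_G = (427 - 2Q)q_G - (15q_G + 3q_G²). Setting ∂π_G/∂q_G = 0: 412 - 10q_G - 2(q_Z) = 0.
Zephyr's first-order condition: 385 - 5q_Z - 2(q_G) = 0.
Rearranging gives the reaction functions q_G = (412 - 2q_Z)/10 and q_Z = (385 - 2q_G)/5.
Solving the pair: q_G = 645/23, q_Z = 1513/23.
Total output Q = 645/23 + 1513/23 = 93.8261.

93.83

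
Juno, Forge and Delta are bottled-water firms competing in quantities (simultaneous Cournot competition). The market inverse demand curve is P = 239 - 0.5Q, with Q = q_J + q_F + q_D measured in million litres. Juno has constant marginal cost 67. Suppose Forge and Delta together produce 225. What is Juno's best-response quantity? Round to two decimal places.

59.50

With rivals' combined output fixed at 225, Juno's profit is π_J = (239 - (1/2)·225 - (1/2)q_J)q_J - (67q_J) = (253/2 - (1/2)q_J)q_J - (67q_J).
∂π_J/∂q_J = 119/2 - q_J = 0, so q_J = 119/2.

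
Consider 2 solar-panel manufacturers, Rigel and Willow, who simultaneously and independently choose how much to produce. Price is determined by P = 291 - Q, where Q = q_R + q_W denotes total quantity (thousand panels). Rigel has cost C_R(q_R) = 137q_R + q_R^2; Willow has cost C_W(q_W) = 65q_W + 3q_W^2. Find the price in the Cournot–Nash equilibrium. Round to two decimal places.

234.35

Rigel's profit: π_R = (291 - Q)q_R - (137q_R + q_R²). Setting ∂π_R/∂q_R = 0: 154 - 4q_R - (q_W) = 0.
Willow's first-order condition: 226 - 8q_W - (q_R) = 0.
Best responses: q_R = (154 - q_W)/4, q_W = (226 - q_R)/8.
Substituting one into the other gives q_R = 1006/31 and q_W = 750/31.
Total output Q = 1756/31, so price P = 291 - 1756/31 = 234.3548.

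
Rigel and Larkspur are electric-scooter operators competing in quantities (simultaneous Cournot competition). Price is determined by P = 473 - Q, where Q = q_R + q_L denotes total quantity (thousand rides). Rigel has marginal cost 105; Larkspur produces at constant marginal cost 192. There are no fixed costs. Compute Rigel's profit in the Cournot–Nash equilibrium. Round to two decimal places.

Rigel's profit: π_R = (473 - Q)q_R - (105q_R). Setting ∂π_R/∂q_R = 0: 368 - 2q_R - (q_L) = 0.
Larkspur's first-order condition: 281 - 2q_L - (q_R) = 0.
Best responses: q_R = (368 - q_L)/2, q_L = (281 - q_R)/2.
Solving the pair: q_R = 455/3, q_L = 194/3.
Price P = 473 - 649/3 = 770/3.
Rigel's profit: (770/3 - 105)·(455/3) = 23002.7778.

23002.78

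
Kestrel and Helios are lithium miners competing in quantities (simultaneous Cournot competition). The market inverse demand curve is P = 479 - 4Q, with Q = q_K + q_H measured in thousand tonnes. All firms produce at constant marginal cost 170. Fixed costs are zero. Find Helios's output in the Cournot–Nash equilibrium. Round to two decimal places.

25.75

Each firm earns π_i = (479 - 4Q)q_i - 170q_i.
First-order condition (treating rivals' output as given): 309 - 8q_i - 4q_j = 0.
With identical firms every q_j equals q_i, so q_j = q_i and 309 = 12q_i, giving q_i = 103/4.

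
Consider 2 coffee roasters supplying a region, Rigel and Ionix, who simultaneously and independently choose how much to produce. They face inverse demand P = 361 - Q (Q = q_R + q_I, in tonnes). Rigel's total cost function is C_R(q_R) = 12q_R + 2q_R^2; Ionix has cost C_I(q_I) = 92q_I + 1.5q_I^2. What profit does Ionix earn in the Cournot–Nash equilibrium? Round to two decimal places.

4756.91

Rigel's profit: π_R = (361 - Q)q_R - (12q_R + 2q_R²). Setting ∂π_R/∂q_R = 0: 349 - 6q_R - (q_I) = 0.
Ionix's first-order condition: 269 - 5q_I - (q_R) = 0.
So q_R = (349 - q_I)/6 and q_I = (269 - q_R)/5.
Substituting one into the other gives q_R = 1476/29 and q_I = 1265/29.
Price P = 361 - 94.5172 = 266.4828.
Ionix's profit: 266.4828·(1265/29) - 92·(1265/29) - (3/2)(1265/29)² = 4756.9114.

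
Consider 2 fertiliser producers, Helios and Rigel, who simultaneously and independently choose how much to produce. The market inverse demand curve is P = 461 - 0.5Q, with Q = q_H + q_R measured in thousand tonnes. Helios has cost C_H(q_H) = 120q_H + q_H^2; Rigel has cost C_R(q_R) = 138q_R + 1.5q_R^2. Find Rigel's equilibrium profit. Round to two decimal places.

9236.43

Helios's profit: π_H = (461 - 0.5Q)q_H - (120q_H + q_H²). Setting ∂π_H/∂q_H = 0: 341 - 3q_H - (1/2)(q_R) = 0.
Rigel's profit: π_R = (461 - 0.5Q)q_R - (138q_R + (3/2)q_R²). Setting ∂π_R/∂q_R = 0: 323 - 4q_R - (1/2)(q_H) = 0.
Rearranging gives the reaction functions q_H = (341 - (1/2)q_R)/3 and q_R = (323 - (1/2)q_H)/4.
Solving the pair: q_H = 102.3404, q_R = 67.9574.
Price P = 461 - (1/2)·170.2979 = 375.8511.
Rigel's profit: 375.8511·67.9574 - 138·67.9574 - (3/2)·67.9574² = 9236.4292.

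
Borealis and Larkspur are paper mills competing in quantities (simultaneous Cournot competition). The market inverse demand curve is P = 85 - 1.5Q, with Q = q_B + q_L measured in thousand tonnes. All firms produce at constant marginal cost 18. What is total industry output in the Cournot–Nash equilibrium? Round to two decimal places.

29.78

A representative firm's profit is π_i = q_i(85 - 1.5Q) - 18q_i.
Setting ∂π_i/∂q_i = 0 with rivals' quantities fixed: 67 - 3q_i - (3/2)q_j = 0.
With identical firms every q_j equals q_i, so q_j = q_i and 67 = (9/2)q_i, giving q_i = 134/9.
Total output Q = 134/9 + 134/9 = 268/9.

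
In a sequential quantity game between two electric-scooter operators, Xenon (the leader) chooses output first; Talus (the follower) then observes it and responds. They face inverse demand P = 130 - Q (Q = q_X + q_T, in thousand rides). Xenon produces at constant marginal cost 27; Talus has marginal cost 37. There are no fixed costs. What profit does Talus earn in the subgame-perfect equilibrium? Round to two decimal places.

Solve by backward induction. Given q_X, the follower Talus maximises π_T = (130 - q_X - q_T)q_T - 37q_T.
∂π_T/∂q_T = 93 - q_X - 2q_T = 0 gives the reaction function q_T = (93 - q_X)/2.
The leader anticipates this reaction. Substituting into P = 130 - Q gives P = 167/2 - (1/2)q_X, so π_X = (167/2 - (1/2)q_X)q_X - 27q_X.
The leader's first-order condition 113/2 - q_X = 0 yields q_X = 113/2.
Then q_T = (93 - 113/2)/2 = 73/4.
Price P = 130 - 299/4 = 221/4.
Talus's profit: (221/4 - 37)·(73/4) = 333.0625.

333.06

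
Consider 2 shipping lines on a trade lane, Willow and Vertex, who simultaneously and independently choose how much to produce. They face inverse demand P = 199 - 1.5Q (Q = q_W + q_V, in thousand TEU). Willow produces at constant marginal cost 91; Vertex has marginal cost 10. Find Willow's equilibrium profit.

Willow's profit: π_W = (199 - 1.5Q)q_W - (91q_W). Setting ∂π_W/∂q_W = 0: 108 - 3q_W - (3/2)(q_V) = 0.
Vertex's first-order condition: 189 - 3q_V - (3/2)(q_W) = 0.
Rearranging gives the reaction functions q_W = (108 - (3/2)q_V)/3 and q_V = (189 - (3/2)q_W)/3.
Solving the pair: q_W = 6, q_V = 60.
Price P = 199 - (3/2)·66 = 100.
Willow's profit: (100 - 91)·6 = 54.

54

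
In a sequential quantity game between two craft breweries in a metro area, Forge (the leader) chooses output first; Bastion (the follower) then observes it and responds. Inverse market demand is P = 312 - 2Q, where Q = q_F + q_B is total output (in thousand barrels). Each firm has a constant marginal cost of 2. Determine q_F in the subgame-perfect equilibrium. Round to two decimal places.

77.50

The follower Bastion best-responds to any q_F: π_B = (312 - 2Q)q_B - 2q_B.
Setting the follower's marginal profit to zero, 310 - 2q_F - 4q_B = 0, i.e. q_B = (310 - 2q_F)/4.
The leader anticipates this reaction. Substituting into P = 312 - 2Q gives P = 157 - q_F, so π_F = (157 - q_F)q_F - 2q_F.
Leader FOC: 155 - 2q_F = 0, so q_F = 155/2.
Then q_B = (310 - 2·(155/2))/4 = 155/4.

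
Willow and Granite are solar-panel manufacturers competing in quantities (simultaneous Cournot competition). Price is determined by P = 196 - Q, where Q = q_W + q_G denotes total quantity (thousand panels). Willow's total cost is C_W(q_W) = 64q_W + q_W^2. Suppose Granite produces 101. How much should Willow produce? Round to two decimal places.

7.75

With the rival's output fixed at 101, Willow's profit is π_W = (196 - 101 - q_W)q_W - (64q_W + q_W²) = (95 - q_W)q_W - (64q_W + q_W²).
∂π_W/∂q_W = 31 - 4q_W = 0, so q_W = 31/4.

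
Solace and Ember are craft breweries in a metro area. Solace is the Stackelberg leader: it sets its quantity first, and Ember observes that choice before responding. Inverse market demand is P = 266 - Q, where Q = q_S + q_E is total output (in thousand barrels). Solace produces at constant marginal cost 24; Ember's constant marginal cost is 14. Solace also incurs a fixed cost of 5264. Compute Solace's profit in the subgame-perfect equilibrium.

Solve by backward induction. Given q_S, the follower Ember maximises π_E = (266 - q_S - q_E)q_E - 14q_E.
∂π_E/∂q_E = 252 - q_S - 2q_E = 0 gives the reaction function q_E = (252 - q_S)/2.
Solace substitutes q_E(q_S) into its own profit: π_S = q_S(266 - q_S - (252 - q_S)/2) - 24q_S = (140 - (1/2)q_S)q_S - 24q_S.
Maximising: ∂π_S/∂q_S = 116 - q_S = 0, giving q_S = 116.
Then q_E = (252 - 116)/2 = 68.
Price P = 266 - 184 = 82.
Solace's profit: (82 - 24)·116 - 5264 = 1464.

1464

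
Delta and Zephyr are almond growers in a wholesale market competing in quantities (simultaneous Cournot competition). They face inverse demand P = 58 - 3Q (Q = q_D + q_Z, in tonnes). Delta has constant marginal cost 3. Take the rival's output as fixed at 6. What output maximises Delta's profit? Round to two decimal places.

With the rival's output fixed at 6, Delta's profit is π_D = (58 - 3·6 - 3q_D)q_D - (3q_D) = (40 - 3q_D)q_D - (3q_D).
∂π_D/∂q_D = 37 - 6q_D = 0, so q_D = 37/6.

6.17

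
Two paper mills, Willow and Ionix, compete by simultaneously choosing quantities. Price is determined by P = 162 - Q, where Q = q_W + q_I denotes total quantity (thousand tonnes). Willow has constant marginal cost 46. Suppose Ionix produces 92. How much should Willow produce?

12

With the rival's output fixed at 92, Willow's profit is π_W = (162 - 92 - q_W)q_W - (46q_W) = (70 - q_W)q_W - (46q_W).
∂π_W/∂q_W = 24 - 2q_W = 0, so q_W = 12.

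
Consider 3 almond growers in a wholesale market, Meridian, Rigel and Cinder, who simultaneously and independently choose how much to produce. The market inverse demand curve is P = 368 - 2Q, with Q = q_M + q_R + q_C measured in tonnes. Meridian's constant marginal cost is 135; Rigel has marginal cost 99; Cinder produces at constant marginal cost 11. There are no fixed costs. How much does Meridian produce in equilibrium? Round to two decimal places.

9.13

Meridian's profit: π_M = (368 - 2Q)q_M - (135q_M). Setting ∂π_M/∂q_M = 0: 233 - 4q_M - 2(q_R + q_C) = 0.
Rigel's first-order condition: 269 - 4q_R - 2(q_M + q_C) = 0.
Cinder's first-order condition: 357 - 4q_C - 2(q_M + q_R) = 0.
Adding the 3 conditions: 859 − 4Q − 4Q = 0, i.e. Q = 859/8.
Back-substituting: q_M = (233 − 859/4)/2 = 73/8, q_R = (269 − 859/4)/2 = 217/8, q_C = (357 − 859/4)/2 = 569/8.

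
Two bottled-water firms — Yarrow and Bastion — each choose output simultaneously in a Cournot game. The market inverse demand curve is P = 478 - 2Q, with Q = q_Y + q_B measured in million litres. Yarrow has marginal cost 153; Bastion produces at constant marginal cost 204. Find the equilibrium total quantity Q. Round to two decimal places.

99.83

Yarrow's profit: π_Y = (478 - 2Q)q_Y - (153q_Y). Setting ∂π_Y/∂q_Y = 0: 325 - 4q_Y - 2(q_B) = 0.
Bastion's profit: π_B = (478 - 2Q)q_B - (204q_B). Setting ∂π_B/∂q_B = 0: 274 - 4q_B - 2(q_Y) = 0.
Rearranging gives the reaction functions q_Y = (325 - 2q_B)/4 and q_B = (274 - 2q_Y)/4.
Solving the pair: q_Y = 188/3, q_B = 223/6.
Total output Q = 188/3 + 223/6 = 599/6.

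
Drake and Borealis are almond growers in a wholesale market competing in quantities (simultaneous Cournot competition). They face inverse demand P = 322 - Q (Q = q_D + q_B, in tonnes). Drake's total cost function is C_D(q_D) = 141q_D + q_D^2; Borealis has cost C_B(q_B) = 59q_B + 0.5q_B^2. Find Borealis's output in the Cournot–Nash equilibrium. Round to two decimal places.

Drake's profit: π_D = (322 - Q)q_D - (141q_D + q_D²). Setting ∂π_D/∂q_D = 0: 181 - 4q_D - (q_B) = 0.
Borealis's profit: π_B = (322 - Q)q_B - (59q_B + (1/2)q_B²). Setting ∂π_B/∂q_B = 0: 263 - 3q_B - (q_D) = 0.
Best responses: q_D = (181 - q_B)/4, q_B = (263 - q_D)/3.
Substituting one into the other gives q_D = 280/11 and q_B = 871/11.

79.18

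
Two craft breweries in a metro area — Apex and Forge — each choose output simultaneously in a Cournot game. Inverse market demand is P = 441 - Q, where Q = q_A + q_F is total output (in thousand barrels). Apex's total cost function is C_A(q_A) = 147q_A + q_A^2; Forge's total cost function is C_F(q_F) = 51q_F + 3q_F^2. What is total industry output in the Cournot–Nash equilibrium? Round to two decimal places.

Apex's profit: π_A = (441 - Q)q_A - (147q_A + q_A²). Setting ∂π_A/∂q_A = 0: 294 - 4q_A - (q_F) = 0.
Forge's profit: π_F = (441 - Q)q_F - (51q_F + 3q_F²). Setting ∂π_F/∂q_F = 0: 390 - 8q_F - (q_A) = 0.
So q_A = (294 - q_F)/4 and q_F = (390 - q_A)/8.
Solving the pair: q_A = 1962/31, q_F = 1266/31.
Total output Q = 1962/31 + 1266/31 = 104.1290.

104.13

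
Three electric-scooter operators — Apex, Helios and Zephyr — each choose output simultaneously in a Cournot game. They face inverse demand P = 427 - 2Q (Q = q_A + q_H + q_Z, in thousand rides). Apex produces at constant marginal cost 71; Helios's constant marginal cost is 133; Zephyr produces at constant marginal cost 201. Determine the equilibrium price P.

208

Apex's profit: π_A = (427 - 2Q)q_A - (71q_A). Setting ∂π_A/∂q_A = 0: 356 - 4q_A - 2(q_H + q_Z) = 0.
Helios's profit: π_H = (427 - 2Q)q_H - (133q_H). Setting ∂π_H/∂q_H = 0: 294 - 4q_H - 2(q_A + q_Z) = 0.
Zephyr's profit: π_Z = (427 - 2Q)q_Z - (201q_Z). Setting ∂π_Z/∂q_Z = 0: 226 - 4q_Z - 2(q_A + q_H) = 0.
Adding the 3 first-order conditions: 876 − 8Q = 0, so Q = 219/2.
Back-substituting: q_A = (356 − 219)/2 = 137/2, q_H = (294 − 219)/2 = 75/2, q_Z = (226 − 219)/2 = 7/2.
Total output Q = 219/2, so price P = 427 - 2·(219/2) = 208.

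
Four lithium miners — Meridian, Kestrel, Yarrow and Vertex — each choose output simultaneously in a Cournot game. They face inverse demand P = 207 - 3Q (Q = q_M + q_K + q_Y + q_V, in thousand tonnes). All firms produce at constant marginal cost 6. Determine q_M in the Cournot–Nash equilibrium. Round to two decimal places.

13.40

A representative firm's profit is π_i = q_i(207 - 3Q) - 6q_i.
First-order condition (treating rivals' output as given): 201 - 6q_i - 3·Σ_{j≠i} q_j = 0.
By symmetry each firm produces the same amount; substituting Σ_{j≠i} q_j = 3q_i yields q_i = 201/15 = 67/5.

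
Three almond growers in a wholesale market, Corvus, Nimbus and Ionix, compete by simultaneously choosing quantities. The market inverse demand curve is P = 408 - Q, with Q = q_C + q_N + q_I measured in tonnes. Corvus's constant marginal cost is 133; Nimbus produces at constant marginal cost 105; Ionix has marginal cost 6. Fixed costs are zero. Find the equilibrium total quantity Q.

Corvus's profit: π_C = (408 - Q)q_C - (133q_C). Setting ∂π_C/∂q_C = 0: 275 - 2q_C - (q_N + q_I) = 0.
Nimbus's first-order condition: 303 - 2q_N - (q_C + q_I) = 0.
Ionix's first-order condition: 402 - 2q_I - (q_C + q_N) = 0.
Summing all 3 equations gives 980 − 4Q = 0, hence Q = 245.
Back-substituting: q_C = (275 − 245) = 30, q_N = (303 − 245) = 58, q_I = (402 − 245) = 157.
Total output Q = 30 + 58 + 157 = 245.

245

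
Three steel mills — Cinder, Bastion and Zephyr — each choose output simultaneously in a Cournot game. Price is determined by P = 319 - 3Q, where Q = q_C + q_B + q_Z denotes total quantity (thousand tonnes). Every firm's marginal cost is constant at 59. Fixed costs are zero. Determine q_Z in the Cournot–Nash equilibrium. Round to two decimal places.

21.67

Each firm earns π_i = (319 - 3Q)q_i - 59q_i.
Setting ∂π_i/∂q_i = 0 with rivals' quantities fixed: 260 - 6q_i - 3·Σ_{j≠i} q_j = 0.
By symmetry each firm produces the same amount; substituting Σ_{j≠i} q_j = 2q_i yields q_i = 260/12 = 65/3.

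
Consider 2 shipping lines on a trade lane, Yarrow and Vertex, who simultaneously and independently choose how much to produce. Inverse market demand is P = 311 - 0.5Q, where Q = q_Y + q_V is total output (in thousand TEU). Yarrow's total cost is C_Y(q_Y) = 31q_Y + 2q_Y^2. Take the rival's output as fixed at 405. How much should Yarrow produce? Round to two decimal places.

With the rival's output fixed at 405, Yarrow's profit is π_Y = (311 - (1/2)·405 - (1/2)q_Y)q_Y - (31q_Y + 2q_Y²) = (217/2 - (1/2)q_Y)q_Y - (31q_Y + 2q_Y²).
∂π_Y/∂q_Y = 155/2 - 5q_Y = 0, so q_Y = 31/2.

15.50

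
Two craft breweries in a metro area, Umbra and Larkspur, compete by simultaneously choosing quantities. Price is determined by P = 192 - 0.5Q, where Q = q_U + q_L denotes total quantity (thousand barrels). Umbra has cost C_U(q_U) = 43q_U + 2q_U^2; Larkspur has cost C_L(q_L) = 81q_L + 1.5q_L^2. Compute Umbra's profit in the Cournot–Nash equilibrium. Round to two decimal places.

1872.39

Umbra's profit: π_U = (192 - 0.5Q)q_U - (43q_U + 2q_U²). Setting ∂π_U/∂q_U = 0: 149 - 5q_U - (1/2)(q_L) = 0.
Larkspur's profit: π_L = (192 - 0.5Q)q_L - (81q_L + (3/2)q_L²). Setting ∂π_L/∂q_L = 0: 111 - 4q_L - (1/2)(q_U) = 0.
Rearranging gives the reaction functions q_U = (149 - (1/2)q_L)/5 and q_L = (111 - (1/2)q_U)/4.
Substituting one into the other gives q_U = 27.3671 and q_L = 1922/79.
Price P = 192 - (1/2)·51.6962 = 166.1519.
Umbra's profit: 166.1519·27.3671 - 43·27.3671 - 2·27.3671² = 1872.3938.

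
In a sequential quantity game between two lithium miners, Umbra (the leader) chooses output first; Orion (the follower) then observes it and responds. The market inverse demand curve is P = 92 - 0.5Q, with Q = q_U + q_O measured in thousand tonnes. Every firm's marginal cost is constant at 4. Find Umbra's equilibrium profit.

1936

The follower Orion best-responds to any q_U: π_O = (92 - 0.5Q)q_O - 4q_O.
∂π_O/∂q_O = 88 - (1/2)q_U - q_O = 0 gives the reaction function q_O = (88 - (1/2)q_U).
Umbra substitutes q_O(q_U) into its own profit: π_U = q_U(92 - (1/2)q_U - (88 - (1/2)q_U)/2) - 4q_U = (48 - (1/4)q_U)q_U - 4q_U.
Leader FOC: 44 - (1/2)q_U = 0, so q_U = 88.
Then q_O = (88 - (1/2)·88) = 44.
Price P = 92 - (1/2)·132 = 26.
Umbra's profit: (26 - 4)·88 = 1936.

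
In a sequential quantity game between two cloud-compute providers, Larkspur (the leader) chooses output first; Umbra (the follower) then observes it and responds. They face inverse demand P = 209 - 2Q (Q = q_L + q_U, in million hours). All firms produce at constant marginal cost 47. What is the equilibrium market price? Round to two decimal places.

The follower Umbra best-responds to any q_L: π_U = (209 - 2Q)q_U - 47q_U.
Setting the follower's marginal profit to zero, 162 - 2q_L - 4q_U = 0, i.e. q_U = (162 - 2q_L)/4.
The leader anticipates this reaction. Substituting into P = 209 - 2Q gives P = 128 - q_L, so π_L = (128 - q_L)q_L - 47q_L.
The leader's first-order condition 81 - 2q_L = 0 yields q_L = 81/2.
Then q_U = (162 - 2·(81/2))/4 = 81/4.
Total output Q = 243/4, so price P = 209 - 2·(243/4) = 175/2.

87.50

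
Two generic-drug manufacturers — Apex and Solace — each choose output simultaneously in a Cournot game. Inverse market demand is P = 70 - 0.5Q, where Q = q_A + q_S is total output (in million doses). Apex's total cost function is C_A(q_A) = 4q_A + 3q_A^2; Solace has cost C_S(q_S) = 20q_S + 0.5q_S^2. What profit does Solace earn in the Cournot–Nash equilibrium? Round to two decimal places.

Apex's profit: π_A = (70 - 0.5Q)q_A - (4q_A + 3q_A²). Setting ∂π_A/∂q_A = 0: 66 - 7q_A - (1/2)(q_S) = 0.
Solace's profit: π_S = (70 - 0.5Q)q_S - (20q_S + (1/2)q_S²). Setting ∂π_S/∂q_S = 0: 50 - 2q_S - (1/2)(q_A) = 0.
Best responses: q_A = (66 - (1/2)q_S)/7, q_S = (50 - (1/2)q_A)/2.
Solving the pair: q_A = 428/55, q_S = 1268/55.
Price P = 70 - (1/2)·(1696/55) = 54.5818.
Solace's profit: 54.5818·(1268/55) - 20·(1268/55) - (1/2)(1268/55)² = 531.5121.

531.51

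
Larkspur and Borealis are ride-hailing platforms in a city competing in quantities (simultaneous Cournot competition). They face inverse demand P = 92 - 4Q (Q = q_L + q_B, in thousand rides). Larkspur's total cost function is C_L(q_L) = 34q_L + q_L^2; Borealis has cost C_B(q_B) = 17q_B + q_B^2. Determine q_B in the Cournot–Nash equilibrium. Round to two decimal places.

Larkspur's profit: π_L = (92 - 4Q)q_L - (34q_L + q_L²). Setting ∂π_L/∂q_L = 0: 58 - 10q_L - 4(q_B) = 0.
Borealis's first-order condition: 75 - 10q_B - 4(q_L) = 0.
So q_L = (58 - 4q_B)/10 and q_B = (75 - 4q_L)/10.
Solving the pair: q_L = 10/3, q_B = 37/6.

6.17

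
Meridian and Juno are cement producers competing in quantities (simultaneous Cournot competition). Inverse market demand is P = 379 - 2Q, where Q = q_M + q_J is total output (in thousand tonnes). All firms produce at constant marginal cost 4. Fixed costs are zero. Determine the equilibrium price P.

A representative firm's profit is π_i = q_i(379 - 2Q) - 4q_i.
First-order condition (treating rivals' output as given): 375 - 4q_i - 2q_j = 0.
With identical firms every q_j equals q_i, so q_j = q_i and 375 = 6q_i, giving q_i = 125/2.
Total output Q = 125, so price P = 379 - 2·125 = 129.

129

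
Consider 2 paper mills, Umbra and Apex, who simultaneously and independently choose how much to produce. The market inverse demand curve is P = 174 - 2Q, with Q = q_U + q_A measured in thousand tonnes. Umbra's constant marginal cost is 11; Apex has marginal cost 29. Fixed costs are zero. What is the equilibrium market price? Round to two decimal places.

Umbra's profit: π_U = (174 - 2Q)q_U - (11q_U). Setting ∂π_U/∂q_U = 0: 163 - 4q_U - 2(q_A) = 0.
Apex's first-order condition: 145 - 4q_A - 2(q_U) = 0.
So q_U = (163 - 2q_A)/4 and q_A = (145 - 2q_U)/4.
Solving the pair: q_U = 181/6, q_A = 127/6.
Total output Q = 154/3, so price P = 174 - 2·(154/3) = 214/3.

71.33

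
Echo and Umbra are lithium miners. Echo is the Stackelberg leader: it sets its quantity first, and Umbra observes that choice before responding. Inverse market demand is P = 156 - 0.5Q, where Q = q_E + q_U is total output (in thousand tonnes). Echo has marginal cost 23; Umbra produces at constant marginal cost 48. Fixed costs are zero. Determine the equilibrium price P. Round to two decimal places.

62.50

Solve by backward induction. Given q_E, the follower Umbra maximises π_U = (156 - (1/2)q_E - (1/2)q_U)q_U - 48q_U.
Follower FOC: 108 - (1/2)q_E - q_U = 0, so q_U(q_E) = (108 - (1/2)q_E).
Echo substitutes q_U(q_E) into its own profit: π_E = q_E(156 - (1/2)q_E - (108 - (1/2)q_E)/2) - 23q_E = (102 - (1/4)q_E)q_E - 23q_E.
Maximising: ∂π_E/∂q_E = 79 - (1/2)q_E = 0, giving q_E = 158.
Then q_U = (108 - (1/2)·158) = 29.
Total output Q = 187, so price P = 156 - (1/2)·187 = 125/2.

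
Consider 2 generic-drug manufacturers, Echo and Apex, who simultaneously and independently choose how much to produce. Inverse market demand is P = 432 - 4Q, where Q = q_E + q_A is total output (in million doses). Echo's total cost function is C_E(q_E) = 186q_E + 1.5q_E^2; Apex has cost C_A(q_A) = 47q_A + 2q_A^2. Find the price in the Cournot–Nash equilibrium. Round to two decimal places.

Echo's profit: π_E = (432 - 4Q)q_E - (186q_E + (3/2)q_E²). Setting ∂π_E/∂q_E = 0: 246 - 11q_E - 4(q_A) = 0.
Apex's first-order condition: 385 - 12q_A - 4(q_E) = 0.
So q_E = (246 - 4q_A)/11 and q_A = (385 - 4q_E)/12.
Solving the pair: q_E = 353/29, q_A = 28.0259.
Total output Q = 40.1983, so price P = 432 - 4·40.1983 = 271.2069.

271.21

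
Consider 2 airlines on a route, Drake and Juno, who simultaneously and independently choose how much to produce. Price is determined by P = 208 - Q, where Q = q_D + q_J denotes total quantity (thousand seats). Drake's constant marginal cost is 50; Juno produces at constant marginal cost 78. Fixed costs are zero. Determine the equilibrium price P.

Drake's profit: π_D = (208 - Q)q_D - (50q_D). Setting ∂π_D/∂q_D = 0: 158 - 2q_D - (q_J) = 0.
Juno's profit: π_J = (208 - Q)q_J - (78q_J). Setting ∂π_J/∂q_J = 0: 130 - 2q_J - (q_D) = 0.
So q_D = (158 - q_J)/2 and q_J = (130 - q_D)/2.
Solving the pair: q_D = 62, q_J = 34.
Total output Q = 96, so price P = 208 - 96 = 112.

112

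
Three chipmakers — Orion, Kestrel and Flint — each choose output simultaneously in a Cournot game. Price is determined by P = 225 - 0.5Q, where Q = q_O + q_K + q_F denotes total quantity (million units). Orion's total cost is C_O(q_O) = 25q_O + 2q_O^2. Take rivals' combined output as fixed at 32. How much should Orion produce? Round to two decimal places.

With rivals' combined output fixed at 32, Orion's profit is π_O = (225 - (1/2)·32 - (1/2)q_O)q_O - (25q_O + 2q_O²) = (209 - (1/2)q_O)q_O - (25q_O + 2q_O²).
∂π_O/∂q_O = 184 - 5q_O = 0, so q_O = 184/5.

36.80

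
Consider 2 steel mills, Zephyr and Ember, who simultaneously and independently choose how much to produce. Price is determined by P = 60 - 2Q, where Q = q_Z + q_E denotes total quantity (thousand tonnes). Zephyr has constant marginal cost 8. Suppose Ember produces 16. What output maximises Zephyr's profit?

With the rival's output fixed at 16, Zephyr's profit is π_Z = (60 - 2·16 - 2q_Z)q_Z - (8q_Z) = (28 - 2q_Z)q_Z - (8q_Z).
∂π_Z/∂q_Z = 20 - 4q_Z = 0, so q_Z = 5.

5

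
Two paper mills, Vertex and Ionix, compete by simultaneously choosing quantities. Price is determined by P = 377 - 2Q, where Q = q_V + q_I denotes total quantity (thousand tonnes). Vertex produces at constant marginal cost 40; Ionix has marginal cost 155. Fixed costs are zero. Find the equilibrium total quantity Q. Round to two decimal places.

Vertex's profit: π_V = (377 - 2Q)q_V - (40q_V). Setting ∂π_V/∂q_V = 0: 337 - 4q_V - 2(q_I) = 0.
Ionix's profit: π_I = (377 - 2Q)q_I - (155q_I). Setting ∂π_I/∂q_I = 0: 222 - 4q_I - 2(q_V) = 0.
Rearranging gives the reaction functions q_V = (337 - 2q_I)/4 and q_I = (222 - 2q_V)/4.
Solving the pair: q_V = 226/3, q_I = 107/6.
Total output Q = 226/3 + 107/6 = 559/6.

93.17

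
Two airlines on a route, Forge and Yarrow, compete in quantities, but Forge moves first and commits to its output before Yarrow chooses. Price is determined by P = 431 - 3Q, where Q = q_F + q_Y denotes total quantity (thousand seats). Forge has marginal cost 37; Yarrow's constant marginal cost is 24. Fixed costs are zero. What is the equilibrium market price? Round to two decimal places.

The follower Yarrow best-responds to any q_F: π_Y = (431 - 3Q)q_Y - 24q_Y.
∂π_Y/∂q_Y = 407 - 3q_F - 6q_Y = 0 gives the reaction function q_Y = (407 - 3q_F)/6.
The leader anticipates this reaction. Substituting into P = 431 - 3Q gives P = 455/2 - (3/2)q_F, so π_F = (455/2 - (3/2)q_F)q_F - 37q_F.
Leader FOC: 381/2 - 3q_F = 0, so q_F = 127/2.
Then q_Y = (407 - 3·(127/2))/6 = 433/12.
Total output Q = 1195/12, so price P = 431 - 3·(1195/12) = 529/4.

132.25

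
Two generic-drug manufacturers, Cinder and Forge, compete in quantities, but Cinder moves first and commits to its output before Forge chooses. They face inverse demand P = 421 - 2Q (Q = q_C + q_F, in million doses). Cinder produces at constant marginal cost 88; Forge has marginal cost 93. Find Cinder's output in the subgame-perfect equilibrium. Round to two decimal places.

84.50

Solve by backward induction. Given q_C, the follower Forge maximises π_F = (421 - 2q_C - 2q_F)q_F - 93q_F.
∂π_F/∂q_F = 328 - 2q_C - 4q_F = 0 gives the reaction function q_F = (328 - 2q_C)/4.
The leader anticipates this reaction. Substituting into P = 421 - 2Q gives P = 257 - q_C, so π_C = (257 - q_C)q_C - 88q_C.
The leader's first-order condition 169 - 2q_C = 0 yields q_C = 169/2.
Then q_F = (328 - 2·(169/2))/4 = 159/4.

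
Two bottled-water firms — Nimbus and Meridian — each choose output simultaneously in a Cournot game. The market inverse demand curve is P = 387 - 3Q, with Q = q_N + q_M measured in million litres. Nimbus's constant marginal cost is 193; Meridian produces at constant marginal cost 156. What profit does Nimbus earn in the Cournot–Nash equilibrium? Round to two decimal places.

Nimbus's profit: π_N = (387 - 3Q)q_N - (193q_N). Setting ∂π_N/∂q_N = 0: 194 - 6q_N - 3(q_M) = 0.
Meridian's profit: π_M = (387 - 3Q)q_M - (156q_M). Setting ∂π_M/∂q_M = 0: 231 - 6q_M - 3(q_N) = 0.
So q_N = (194 - 3q_M)/6 and q_M = (231 - 3q_N)/6.
Substituting one into the other gives q_N = 157/9 and q_M = 268/9.
Price P = 387 - 3·(425/9) = 736/3.
Nimbus's profit: (736/3 - 193)·(157/9) = 912.9259.

912.93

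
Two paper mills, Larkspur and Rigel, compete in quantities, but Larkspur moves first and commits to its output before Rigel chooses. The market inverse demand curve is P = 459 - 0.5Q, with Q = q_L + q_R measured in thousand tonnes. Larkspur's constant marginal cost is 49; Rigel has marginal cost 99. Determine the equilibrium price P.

164

Solve by backward induction. Given q_L, the follower Rigel maximises π_R = (459 - (1/2)q_L - (1/2)q_R)q_R - 99q_R.
Follower FOC: 360 - (1/2)q_L - q_R = 0, so q_R(q_L) = (360 - (1/2)q_L).
The leader anticipates this reaction. Substituting into P = 459 - 0.5Q gives P = 279 - (1/4)q_L, so π_L = (279 - (1/4)q_L)q_L - 49q_L.
The leader's first-order condition 230 - (1/2)q_L = 0 yields q_L = 460.
Then q_R = (360 - (1/2)·460) = 130.
Total output Q = 590, so price P = 459 - (1/2)·590 = 164.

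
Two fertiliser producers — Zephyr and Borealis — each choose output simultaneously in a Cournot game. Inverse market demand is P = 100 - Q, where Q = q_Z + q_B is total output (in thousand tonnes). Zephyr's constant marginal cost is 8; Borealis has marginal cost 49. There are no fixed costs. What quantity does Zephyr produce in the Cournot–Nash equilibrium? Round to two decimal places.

44.33

Zephyr's profit: π_Z = (100 - Q)q_Z - (8q_Z). Setting ∂π_Z/∂q_Z = 0: 92 - 2q_Z - (q_B) = 0.
Borealis's profit: π_B = (100 - Q)q_B - (49q_B). Setting ∂π_B/∂q_B = 0: 51 - 2q_B - (q_Z) = 0.
Best responses: q_Z = (92 - q_B)/2, q_B = (51 - q_Z)/2.
Solving the pair: q_Z = 133/3, q_B = 10/3.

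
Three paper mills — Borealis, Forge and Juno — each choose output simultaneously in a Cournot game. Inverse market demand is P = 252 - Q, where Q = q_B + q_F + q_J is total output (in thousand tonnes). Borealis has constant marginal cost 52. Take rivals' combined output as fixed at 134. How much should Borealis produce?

33

With rivals' combined output fixed at 134, Borealis's profit is π_B = (252 - 134 - q_B)q_B - (52q_B) = (118 - q_B)q_B - (52q_B).
∂π_B/∂q_B = 66 - 2q_B = 0, so q_B = 33.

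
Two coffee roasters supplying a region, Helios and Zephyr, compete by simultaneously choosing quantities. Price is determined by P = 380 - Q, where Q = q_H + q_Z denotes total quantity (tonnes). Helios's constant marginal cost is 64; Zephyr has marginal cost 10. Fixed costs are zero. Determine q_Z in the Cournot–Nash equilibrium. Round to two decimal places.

141.33

Helios's profit: π_H = (380 - Q)q_H - (64q_H). Setting ∂π_H/∂q_H = 0: 316 - 2q_H - (q_Z) = 0.
Zephyr's profit: π_Z = (380 - Q)q_Z - (10q_Z). Setting ∂π_Z/∂q_Z = 0: 370 - 2q_Z - (q_H) = 0.
So q_H = (316 - q_Z)/2 and q_Z = (370 - q_H)/2.
Substituting one into the other gives q_H = 262/3 and q_Z = 424/3.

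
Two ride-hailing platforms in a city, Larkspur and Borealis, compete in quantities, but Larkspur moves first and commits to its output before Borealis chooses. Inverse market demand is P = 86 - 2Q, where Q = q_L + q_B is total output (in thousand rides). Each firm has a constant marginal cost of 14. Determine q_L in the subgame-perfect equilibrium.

The follower Borealis best-responds to any q_L: π_B = (86 - 2Q)q_B - 14q_B.
∂π_B/∂q_B = 72 - 2q_L - 4q_B = 0 gives the reaction function q_B = (72 - 2q_L)/4.
The leader anticipates this reaction. Substituting into P = 86 - 2Q gives P = 50 - q_L, so π_L = (50 - q_L)q_L - 14q_L.
Leader FOC: 36 - 2q_L = 0, so q_L = 18.
Then q_B = (72 - 2·18)/4 = 9.

18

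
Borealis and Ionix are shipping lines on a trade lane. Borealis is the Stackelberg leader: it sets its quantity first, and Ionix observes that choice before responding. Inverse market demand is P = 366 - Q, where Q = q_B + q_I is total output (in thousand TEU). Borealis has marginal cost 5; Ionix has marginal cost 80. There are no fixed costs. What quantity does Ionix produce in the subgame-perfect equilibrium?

34

Solve by backward induction. Given q_B, the follower Ionix maximises π_I = (366 - q_B - q_I)q_I - 80q_I.
Setting the follower's marginal profit to zero, 286 - q_B - 2q_I = 0, i.e. q_I = (286 - q_B)/2.
Borealis substitutes q_I(q_B) into its own profit: π_B = q_B(366 - q_B - (286 - q_B)/2) - 5q_B = (223 - (1/2)q_B)q_B - 5q_B.
Maximising: ∂π_B/∂q_B = 218 - q_B = 0, giving q_B = 218.
Then q_I = (286 - 218)/2 = 34.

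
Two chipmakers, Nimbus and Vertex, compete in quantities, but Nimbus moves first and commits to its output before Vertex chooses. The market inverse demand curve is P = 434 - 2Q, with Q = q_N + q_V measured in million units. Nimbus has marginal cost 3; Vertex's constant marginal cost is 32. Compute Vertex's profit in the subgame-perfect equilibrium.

3698

The follower Vertex best-responds to any q_N: π_V = (434 - 2Q)q_V - 32q_V.
Setting the follower's marginal profit to zero, 402 - 2q_N - 4q_V = 0, i.e. q_V = (402 - 2q_N)/4.
The leader anticipates this reaction. Substituting into P = 434 - 2Q gives P = 233 - q_N, so π_N = (233 - q_N)q_N - 3q_N.
Leader FOC: 230 - 2q_N = 0, so q_N = 115.
Then q_V = (402 - 2·115)/4 = 43.
Price P = 434 - 2·158 = 118.
Vertex's profit: (118 - 32)·43 = 3698.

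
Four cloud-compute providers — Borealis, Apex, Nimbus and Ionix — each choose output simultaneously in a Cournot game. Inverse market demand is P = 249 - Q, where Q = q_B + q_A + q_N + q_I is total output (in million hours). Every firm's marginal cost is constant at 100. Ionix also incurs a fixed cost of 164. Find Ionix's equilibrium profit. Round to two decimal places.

724.04

Each firm earns π_i = (249 - Q)q_i - 100q_i.
Setting ∂π_i/∂q_i = 0 with rivals' quantities fixed: 149 - 2q_i - Σ_{j≠i} q_j = 0.
With identical firms every q_j equals q_i, so Σ_{j≠i} q_j = 3q_i and 149 = 5q_i, giving q_i = 149/5.
Price P = 249 - 596/5 = 649/5.
Ionix's profit: (649/5 - 100)·(149/5) - 164 = 724.0400.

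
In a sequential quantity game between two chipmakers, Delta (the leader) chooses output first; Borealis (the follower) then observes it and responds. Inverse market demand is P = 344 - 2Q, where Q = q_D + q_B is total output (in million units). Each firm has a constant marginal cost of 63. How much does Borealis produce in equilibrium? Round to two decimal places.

The follower Borealis best-responds to any q_D: π_B = (344 - 2Q)q_B - 63q_B.
Follower FOC: 281 - 2q_D - 4q_B = 0, so q_B(q_D) = (281 - 2q_D)/4.
The leader anticipates this reaction. Substituting into P = 344 - 2Q gives P = 407/2 - q_D, so π_D = (407/2 - q_D)q_D - 63q_D.
Leader FOC: 281/2 - 2q_D = 0, so q_D = 281/4.
Then q_B = (281 - 2·(281/4))/4 = 281/8.

35.13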